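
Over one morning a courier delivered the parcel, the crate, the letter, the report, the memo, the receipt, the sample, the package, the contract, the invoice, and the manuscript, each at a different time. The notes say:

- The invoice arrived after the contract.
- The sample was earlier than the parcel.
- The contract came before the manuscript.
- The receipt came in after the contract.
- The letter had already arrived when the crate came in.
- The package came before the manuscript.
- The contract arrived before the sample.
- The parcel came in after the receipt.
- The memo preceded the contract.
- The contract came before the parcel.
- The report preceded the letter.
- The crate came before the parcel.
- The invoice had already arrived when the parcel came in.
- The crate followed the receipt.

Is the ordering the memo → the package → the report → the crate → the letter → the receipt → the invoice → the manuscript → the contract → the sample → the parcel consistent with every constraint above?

The constraints require the receipt before the crate, but in the proposed sequence the crate appears ahead of the receipt. That one violation is enough.

no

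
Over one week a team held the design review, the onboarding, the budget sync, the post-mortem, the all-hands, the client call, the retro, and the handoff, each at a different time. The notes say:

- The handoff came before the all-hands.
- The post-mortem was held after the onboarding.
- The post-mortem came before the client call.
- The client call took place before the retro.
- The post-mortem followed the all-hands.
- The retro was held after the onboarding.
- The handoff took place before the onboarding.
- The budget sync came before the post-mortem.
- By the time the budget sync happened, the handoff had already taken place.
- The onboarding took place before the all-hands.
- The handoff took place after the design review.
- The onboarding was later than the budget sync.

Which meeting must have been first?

the design review

The design review has a chain of constraints placing it before every other meeting, so the design review must be first.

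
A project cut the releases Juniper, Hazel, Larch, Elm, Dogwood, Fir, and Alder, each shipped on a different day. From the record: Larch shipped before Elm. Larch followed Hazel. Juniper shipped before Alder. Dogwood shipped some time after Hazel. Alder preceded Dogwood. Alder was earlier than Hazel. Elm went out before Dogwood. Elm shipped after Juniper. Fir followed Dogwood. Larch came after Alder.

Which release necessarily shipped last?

Every other release has a chain of constraints placing it before Fir, so Fir is last.

Fir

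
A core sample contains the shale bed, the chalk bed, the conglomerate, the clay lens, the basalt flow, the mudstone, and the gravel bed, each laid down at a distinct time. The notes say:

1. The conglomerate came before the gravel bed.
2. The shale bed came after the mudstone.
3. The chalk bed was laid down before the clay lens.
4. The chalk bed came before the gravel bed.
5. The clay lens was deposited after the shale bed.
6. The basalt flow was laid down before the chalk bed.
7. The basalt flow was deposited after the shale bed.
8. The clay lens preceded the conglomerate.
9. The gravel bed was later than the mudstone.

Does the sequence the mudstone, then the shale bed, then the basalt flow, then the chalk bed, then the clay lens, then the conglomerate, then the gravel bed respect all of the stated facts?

yes

Check each stated constraint against the proposed order — e.g. the shale bed is ahead of the clay lens; the mudstone is ahead of the gravel bed. Every pair is in the required order; nothing is violated.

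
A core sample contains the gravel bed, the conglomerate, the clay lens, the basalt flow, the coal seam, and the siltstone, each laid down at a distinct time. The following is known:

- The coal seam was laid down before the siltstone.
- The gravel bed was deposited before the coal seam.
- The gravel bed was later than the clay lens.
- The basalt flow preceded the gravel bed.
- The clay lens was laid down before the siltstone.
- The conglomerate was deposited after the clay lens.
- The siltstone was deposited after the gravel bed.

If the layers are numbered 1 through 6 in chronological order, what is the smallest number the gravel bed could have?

3

The basalt flow and the clay lens must both come before the gravel bed — 2 forced predecessors.
Nothing else is forced ahead of the gravel bed, so its earliest slot is position 2 + 1 = 3.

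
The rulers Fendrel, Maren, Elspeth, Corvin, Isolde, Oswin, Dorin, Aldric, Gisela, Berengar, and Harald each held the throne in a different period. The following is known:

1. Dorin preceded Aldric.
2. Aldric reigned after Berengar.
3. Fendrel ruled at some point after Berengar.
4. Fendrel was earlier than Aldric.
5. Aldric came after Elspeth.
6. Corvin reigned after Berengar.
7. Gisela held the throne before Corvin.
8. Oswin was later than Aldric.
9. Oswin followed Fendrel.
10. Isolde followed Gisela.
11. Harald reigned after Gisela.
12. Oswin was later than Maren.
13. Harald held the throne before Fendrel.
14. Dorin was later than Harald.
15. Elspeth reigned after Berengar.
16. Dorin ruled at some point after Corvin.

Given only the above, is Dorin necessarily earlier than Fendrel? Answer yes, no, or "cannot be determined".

cannot be determined

No chain of stated constraints runs from Dorin to Fendrel, and none runs from Fendrel to Dorin either.
So the relative order of Dorin and Fendrel is not fixed by the given facts.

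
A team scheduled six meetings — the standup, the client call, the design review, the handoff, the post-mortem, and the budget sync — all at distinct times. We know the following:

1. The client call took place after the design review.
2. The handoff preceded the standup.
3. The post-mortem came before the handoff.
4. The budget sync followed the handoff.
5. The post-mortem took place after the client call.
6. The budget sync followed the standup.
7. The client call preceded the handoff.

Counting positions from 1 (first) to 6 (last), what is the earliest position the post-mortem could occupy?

The client call and the design review must both come before the post-mortem — 2 forced predecessors.
Nothing else is forced ahead of the post-mortem, so its earliest slot is position 2 + 1 = 3.

3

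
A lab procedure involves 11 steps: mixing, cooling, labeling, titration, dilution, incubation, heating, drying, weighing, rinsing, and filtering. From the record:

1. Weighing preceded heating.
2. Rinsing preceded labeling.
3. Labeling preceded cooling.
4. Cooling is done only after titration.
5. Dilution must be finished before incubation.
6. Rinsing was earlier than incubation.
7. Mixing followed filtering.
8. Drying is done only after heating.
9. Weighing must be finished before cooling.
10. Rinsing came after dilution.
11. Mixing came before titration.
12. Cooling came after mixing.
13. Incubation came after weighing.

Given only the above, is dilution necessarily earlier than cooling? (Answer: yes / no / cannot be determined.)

yes

Chain the constraints: dilution → rinsing → labeling → cooling. Each link is directly stated, so dilution comes before cooling.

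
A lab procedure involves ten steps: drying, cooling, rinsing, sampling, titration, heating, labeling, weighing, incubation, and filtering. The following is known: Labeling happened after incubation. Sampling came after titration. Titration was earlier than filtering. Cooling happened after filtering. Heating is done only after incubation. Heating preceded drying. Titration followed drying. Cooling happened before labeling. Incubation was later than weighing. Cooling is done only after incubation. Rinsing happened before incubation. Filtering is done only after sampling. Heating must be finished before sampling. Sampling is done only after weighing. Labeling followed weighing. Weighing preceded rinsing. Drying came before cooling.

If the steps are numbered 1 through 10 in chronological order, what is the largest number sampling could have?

7

Sampling must come before cooling, filtering, and labeling — 3 steps forced after it.
Everything else can be placed before sampling in some valid order, so sampling can sit as late as position 10 − 3 = 7.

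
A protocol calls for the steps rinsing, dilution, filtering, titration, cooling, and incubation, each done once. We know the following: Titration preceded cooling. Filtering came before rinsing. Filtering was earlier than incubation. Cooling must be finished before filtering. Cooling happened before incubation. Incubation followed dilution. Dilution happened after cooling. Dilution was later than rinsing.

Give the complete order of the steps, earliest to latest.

The constraints fix every adjacent pair, so only one ordering works:
titration → cooling → filtering → rinsing → dilution → incubation.

titration, cooling, filtering, rinsing, dilution, incubation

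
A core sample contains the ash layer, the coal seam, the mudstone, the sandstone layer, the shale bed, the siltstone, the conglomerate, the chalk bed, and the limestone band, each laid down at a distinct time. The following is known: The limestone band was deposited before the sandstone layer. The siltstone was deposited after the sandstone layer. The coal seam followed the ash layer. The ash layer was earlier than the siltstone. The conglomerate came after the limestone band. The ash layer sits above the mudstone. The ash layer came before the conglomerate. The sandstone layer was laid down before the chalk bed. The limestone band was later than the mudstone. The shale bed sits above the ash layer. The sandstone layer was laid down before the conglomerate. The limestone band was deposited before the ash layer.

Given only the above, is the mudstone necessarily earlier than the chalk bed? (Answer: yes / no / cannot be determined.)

Chain the constraints: the mudstone → the limestone band → the sandstone layer → the chalk bed. Each link is directly stated, so the mudstone comes before the chalk bed.

yes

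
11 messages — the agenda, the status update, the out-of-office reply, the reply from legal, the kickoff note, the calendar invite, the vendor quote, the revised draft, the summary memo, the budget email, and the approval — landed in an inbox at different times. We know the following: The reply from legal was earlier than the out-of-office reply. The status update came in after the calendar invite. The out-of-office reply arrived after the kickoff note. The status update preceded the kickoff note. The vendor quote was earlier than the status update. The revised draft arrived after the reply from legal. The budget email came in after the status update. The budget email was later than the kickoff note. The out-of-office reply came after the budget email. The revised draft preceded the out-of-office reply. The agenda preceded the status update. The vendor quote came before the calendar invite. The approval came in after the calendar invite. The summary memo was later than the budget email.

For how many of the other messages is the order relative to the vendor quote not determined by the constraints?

Forced after the vendor quote: the approval, the budget email, the calendar invite, the kickoff note, the out-of-office reply, the status update, and the summary memo.
That leaves the agenda, the reply from legal, and the revised draft with no forced order relative to the vendor quote — 3.

3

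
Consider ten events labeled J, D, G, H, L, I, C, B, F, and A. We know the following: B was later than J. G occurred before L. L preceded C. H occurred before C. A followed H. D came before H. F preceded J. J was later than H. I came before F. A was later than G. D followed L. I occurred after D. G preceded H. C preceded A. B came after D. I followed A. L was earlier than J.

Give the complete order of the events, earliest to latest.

G, L, D, H, C, A, I, F, J, B

The constraints fix every adjacent pair, so only one ordering works:
G → L → D → H → C → A → I → F → J → B.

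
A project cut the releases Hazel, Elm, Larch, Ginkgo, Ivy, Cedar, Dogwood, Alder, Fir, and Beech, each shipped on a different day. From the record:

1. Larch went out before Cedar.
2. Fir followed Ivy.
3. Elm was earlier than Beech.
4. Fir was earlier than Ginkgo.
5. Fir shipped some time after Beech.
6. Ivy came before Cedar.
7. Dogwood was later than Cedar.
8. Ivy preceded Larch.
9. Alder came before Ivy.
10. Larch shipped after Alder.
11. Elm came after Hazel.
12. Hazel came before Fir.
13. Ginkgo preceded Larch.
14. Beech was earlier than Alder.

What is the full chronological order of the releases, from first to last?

Hazel, Elm, Beech, Alder, Ivy, Fir, Ginkgo, Larch, Cedar, Dogwood

The constraints fix every adjacent pair, so only one ordering works:
Hazel → Elm → Beech → Alder → Ivy → Fir → Ginkgo → Larch → Cedar → Dogwood.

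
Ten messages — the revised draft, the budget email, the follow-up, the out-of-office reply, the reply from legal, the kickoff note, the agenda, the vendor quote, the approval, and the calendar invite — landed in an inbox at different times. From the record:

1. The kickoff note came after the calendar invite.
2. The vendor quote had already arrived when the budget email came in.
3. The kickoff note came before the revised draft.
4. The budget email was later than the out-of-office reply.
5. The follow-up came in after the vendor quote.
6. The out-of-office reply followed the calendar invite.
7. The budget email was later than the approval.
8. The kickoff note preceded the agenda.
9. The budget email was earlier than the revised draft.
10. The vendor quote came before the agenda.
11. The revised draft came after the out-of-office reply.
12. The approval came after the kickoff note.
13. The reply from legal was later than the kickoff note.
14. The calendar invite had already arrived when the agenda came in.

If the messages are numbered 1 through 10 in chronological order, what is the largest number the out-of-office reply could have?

8

The out-of-office reply must come before the budget email and the revised draft — 2 messages forced after it.
Everything else can be placed before the out-of-office reply in some valid order, so the out-of-office reply can sit as late as position 10 − 2 = 8.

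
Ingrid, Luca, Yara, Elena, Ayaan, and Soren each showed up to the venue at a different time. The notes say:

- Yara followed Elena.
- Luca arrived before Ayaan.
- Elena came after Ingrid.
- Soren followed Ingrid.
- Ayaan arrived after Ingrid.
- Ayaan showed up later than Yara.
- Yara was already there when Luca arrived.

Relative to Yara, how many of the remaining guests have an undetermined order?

Forced before Yara: Elena and Ingrid; forced after Yara: Ayaan and Luca.
That leaves Soren with no forced order relative to Yara — 1.

1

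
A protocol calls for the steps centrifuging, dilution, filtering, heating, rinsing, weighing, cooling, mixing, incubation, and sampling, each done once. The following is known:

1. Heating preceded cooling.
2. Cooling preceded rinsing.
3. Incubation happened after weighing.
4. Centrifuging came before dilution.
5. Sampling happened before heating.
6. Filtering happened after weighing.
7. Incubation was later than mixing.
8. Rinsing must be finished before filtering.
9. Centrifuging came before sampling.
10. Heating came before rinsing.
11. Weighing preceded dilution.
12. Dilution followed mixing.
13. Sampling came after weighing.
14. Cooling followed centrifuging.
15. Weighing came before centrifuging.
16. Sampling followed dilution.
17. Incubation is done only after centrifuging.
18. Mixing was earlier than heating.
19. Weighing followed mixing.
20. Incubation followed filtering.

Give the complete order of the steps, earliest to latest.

The constraints fix every adjacent pair, so only one ordering works:
mixing → weighing → centrifuging → dilution → sampling → heating → cooling → rinsing → filtering → incubation.

mixing, weighing, centrifuging, dilution, sampling, heating, cooling, rinsing, filtering, incubation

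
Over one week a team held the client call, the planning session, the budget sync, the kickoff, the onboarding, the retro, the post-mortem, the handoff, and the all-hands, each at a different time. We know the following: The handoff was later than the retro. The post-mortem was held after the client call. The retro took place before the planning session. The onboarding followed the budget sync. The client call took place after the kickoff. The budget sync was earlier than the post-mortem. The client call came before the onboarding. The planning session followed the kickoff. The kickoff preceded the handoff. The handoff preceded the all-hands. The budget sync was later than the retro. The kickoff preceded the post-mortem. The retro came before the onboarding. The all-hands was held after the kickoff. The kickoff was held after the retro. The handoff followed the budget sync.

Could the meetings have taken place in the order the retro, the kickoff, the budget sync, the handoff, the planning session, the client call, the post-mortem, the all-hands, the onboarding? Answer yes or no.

Check each stated constraint against the proposed order — e.g. the kickoff is ahead of the all-hands; the retro is ahead of the onboarding. Every pair is in the required order; nothing is violated.

yes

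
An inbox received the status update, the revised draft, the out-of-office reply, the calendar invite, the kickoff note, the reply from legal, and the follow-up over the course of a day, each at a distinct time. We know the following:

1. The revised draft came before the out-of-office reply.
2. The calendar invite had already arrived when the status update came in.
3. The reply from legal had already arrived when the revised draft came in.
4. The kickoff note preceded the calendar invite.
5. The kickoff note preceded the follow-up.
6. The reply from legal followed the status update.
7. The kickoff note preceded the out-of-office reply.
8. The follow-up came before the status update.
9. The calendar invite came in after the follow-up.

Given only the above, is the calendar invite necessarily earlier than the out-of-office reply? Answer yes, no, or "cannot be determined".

yes

Chain the constraints: the calendar invite → the status update → the reply from legal → the revised draft → the out-of-office reply. Each link is directly stated, so the calendar invite comes before the out-of-office reply.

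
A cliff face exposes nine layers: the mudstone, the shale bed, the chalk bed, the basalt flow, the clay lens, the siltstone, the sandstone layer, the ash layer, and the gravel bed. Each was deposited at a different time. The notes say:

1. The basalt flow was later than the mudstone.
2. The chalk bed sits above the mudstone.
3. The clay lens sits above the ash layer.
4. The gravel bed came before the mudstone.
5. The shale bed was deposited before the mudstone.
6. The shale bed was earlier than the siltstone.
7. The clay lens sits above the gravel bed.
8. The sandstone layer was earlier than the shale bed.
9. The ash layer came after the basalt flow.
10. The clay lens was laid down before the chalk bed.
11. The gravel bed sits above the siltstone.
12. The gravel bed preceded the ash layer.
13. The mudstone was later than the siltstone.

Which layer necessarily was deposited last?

the chalk bed

Every other layer has a chain of constraints placing it before the chalk bed, so the chalk bed is last.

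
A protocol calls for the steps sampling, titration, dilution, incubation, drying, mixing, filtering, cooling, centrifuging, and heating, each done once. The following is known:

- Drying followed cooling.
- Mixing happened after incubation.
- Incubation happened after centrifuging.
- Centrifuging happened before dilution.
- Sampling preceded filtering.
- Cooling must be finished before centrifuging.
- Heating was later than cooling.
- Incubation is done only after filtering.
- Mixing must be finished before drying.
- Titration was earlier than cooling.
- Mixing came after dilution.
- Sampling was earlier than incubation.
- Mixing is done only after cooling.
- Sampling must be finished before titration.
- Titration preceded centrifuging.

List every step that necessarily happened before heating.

Directly stated before heating: cooling.
Sampling reaches heating via sampling → titration → cooling → heating.
Titration reaches heating via titration → cooling → heating.

cooling, sampling, titration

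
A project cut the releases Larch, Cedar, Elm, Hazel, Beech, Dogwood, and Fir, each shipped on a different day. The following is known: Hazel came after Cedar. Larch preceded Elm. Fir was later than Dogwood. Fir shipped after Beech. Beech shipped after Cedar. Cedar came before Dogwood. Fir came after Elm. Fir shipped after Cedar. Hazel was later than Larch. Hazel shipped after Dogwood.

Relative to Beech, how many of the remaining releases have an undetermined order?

Forced before Beech: Cedar; forced after Beech: Fir.
That leaves Dogwood, Elm, Hazel, and Larch with no forced order relative to Beech — 4.

4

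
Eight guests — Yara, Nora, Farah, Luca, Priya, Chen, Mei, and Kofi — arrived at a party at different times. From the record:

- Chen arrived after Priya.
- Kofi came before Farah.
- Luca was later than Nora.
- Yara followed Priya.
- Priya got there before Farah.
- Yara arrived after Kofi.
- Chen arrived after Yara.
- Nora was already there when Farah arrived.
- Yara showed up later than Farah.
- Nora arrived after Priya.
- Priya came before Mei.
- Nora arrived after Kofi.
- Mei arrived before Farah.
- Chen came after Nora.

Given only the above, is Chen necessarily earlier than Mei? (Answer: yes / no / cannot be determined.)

no

Tracing the constraints gives Mei → Farah → Yara → Chen, so Mei must come before Chen.
That means Chen cannot be before Mei.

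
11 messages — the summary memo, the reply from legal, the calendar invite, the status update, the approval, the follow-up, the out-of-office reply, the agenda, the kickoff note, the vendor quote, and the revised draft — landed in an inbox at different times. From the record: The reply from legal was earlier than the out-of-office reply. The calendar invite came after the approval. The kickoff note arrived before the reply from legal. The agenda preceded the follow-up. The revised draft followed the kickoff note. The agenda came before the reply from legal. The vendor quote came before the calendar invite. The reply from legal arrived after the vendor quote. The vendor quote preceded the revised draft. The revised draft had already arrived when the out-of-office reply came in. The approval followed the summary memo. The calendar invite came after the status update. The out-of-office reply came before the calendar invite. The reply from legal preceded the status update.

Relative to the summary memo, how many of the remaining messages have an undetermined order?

Forced after the summary memo: the approval and the calendar invite.
That leaves the agenda, the follow-up, the kickoff note, the out-of-office reply, the reply from legal, the revised draft, the status update, and the vendor quote with no forced order relative to the summary memo — 8.

8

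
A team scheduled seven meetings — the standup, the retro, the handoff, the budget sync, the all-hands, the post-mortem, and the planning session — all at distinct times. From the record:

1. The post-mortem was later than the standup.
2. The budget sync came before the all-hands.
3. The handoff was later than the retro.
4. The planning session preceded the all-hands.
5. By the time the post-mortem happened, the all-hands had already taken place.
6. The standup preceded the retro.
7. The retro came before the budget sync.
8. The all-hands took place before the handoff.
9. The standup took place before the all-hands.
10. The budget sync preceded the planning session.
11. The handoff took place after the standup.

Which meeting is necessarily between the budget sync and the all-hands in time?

Tracing the constraints gives the budget sync → the planning session → the all-hands, so the planning session sits after the budget sync and before the all-hands.
No other meeting is forced both after the budget sync and before the all-hands.

the planning session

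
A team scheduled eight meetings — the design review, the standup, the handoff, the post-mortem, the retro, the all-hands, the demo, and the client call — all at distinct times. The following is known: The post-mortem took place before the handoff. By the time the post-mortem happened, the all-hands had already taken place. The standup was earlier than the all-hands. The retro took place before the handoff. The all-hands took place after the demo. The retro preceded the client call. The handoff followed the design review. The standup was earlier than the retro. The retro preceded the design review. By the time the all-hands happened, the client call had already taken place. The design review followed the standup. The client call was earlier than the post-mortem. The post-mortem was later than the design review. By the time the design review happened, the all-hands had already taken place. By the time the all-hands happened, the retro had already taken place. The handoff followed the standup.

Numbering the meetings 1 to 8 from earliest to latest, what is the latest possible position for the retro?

3

The retro must come before the all-hands, the client call, the design review, the handoff, and the post-mortem — 5 meetings forced after it.
Everything else can be placed before the retro in some valid order, so the retro can sit as late as position 8 − 5 = 3.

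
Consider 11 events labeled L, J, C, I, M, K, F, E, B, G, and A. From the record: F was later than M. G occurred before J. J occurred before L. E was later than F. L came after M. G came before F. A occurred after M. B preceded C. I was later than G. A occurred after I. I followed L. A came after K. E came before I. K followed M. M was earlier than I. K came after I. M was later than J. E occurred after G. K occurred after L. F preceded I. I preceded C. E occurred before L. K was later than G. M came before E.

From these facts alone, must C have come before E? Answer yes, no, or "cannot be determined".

no

Tracing the constraints gives E → I → C, so E must come before C.
That means C cannot be before E.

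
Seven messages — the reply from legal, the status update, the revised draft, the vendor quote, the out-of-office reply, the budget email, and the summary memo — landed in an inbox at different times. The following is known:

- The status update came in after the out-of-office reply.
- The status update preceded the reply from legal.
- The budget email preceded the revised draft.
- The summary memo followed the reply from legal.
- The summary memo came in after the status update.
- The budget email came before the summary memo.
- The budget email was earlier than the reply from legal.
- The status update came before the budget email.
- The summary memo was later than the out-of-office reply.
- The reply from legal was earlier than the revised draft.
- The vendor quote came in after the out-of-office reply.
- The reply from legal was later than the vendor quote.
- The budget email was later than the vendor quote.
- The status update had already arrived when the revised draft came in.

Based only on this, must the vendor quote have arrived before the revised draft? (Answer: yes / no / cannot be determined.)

yes

Chain the constraints: the vendor quote → the budget email → the revised draft. Each link is directly stated, so the vendor quote comes before the revised draft.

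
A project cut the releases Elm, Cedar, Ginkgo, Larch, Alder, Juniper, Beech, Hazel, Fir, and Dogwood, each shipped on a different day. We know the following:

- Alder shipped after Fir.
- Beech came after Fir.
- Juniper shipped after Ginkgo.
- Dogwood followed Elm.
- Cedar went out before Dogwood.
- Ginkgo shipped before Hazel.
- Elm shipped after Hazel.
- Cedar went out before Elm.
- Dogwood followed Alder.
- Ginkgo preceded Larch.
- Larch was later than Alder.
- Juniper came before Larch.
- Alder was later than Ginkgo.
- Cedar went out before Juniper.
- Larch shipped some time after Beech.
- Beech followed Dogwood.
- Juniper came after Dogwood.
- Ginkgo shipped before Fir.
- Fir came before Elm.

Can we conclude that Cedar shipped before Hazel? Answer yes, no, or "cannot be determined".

cannot be determined

No chain of stated constraints runs from Cedar to Hazel, and none runs from Hazel to Cedar either.
So the relative order of Cedar and Hazel is not fixed by the given facts.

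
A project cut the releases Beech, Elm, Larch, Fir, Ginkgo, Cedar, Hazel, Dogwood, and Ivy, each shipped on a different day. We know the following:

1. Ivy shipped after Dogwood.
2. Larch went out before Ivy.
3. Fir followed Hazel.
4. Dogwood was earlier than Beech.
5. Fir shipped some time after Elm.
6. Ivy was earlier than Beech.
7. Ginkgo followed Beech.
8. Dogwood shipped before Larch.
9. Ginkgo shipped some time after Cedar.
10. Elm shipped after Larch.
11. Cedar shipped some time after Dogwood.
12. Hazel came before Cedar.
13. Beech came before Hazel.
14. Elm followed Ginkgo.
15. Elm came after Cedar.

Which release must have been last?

Every other release has a chain of constraints placing it before Fir, so Fir is last.

Fir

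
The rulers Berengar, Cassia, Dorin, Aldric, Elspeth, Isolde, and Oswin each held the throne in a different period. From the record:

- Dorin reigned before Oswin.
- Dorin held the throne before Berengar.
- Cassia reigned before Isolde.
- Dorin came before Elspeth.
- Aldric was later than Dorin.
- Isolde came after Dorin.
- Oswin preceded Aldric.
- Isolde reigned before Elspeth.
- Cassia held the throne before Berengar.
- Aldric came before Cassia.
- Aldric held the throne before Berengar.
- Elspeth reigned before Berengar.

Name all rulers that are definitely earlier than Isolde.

Directly stated before Isolde: Cassia and Dorin.
Aldric reaches Isolde via Aldric → Cassia → Isolde.
Oswin reaches Isolde via Oswin → Aldric → Cassia → Isolde.
No chain forces Elspeth (or any of the others) ahead of Isolde.

Aldric, Cassia, Dorin, Oswin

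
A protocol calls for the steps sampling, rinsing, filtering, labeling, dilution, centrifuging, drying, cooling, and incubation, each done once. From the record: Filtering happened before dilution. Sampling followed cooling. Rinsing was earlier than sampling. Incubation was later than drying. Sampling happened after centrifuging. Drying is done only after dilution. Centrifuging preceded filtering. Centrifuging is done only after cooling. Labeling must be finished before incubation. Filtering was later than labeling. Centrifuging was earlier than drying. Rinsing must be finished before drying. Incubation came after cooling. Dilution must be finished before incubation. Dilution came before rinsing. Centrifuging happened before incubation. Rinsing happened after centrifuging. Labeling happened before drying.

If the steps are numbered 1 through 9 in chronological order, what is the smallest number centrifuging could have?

2

Cooling must come before centrifuging — 1 forced predecessor.
Nothing else is forced ahead of centrifuging, so its earliest slot is position 1 + 1 = 2.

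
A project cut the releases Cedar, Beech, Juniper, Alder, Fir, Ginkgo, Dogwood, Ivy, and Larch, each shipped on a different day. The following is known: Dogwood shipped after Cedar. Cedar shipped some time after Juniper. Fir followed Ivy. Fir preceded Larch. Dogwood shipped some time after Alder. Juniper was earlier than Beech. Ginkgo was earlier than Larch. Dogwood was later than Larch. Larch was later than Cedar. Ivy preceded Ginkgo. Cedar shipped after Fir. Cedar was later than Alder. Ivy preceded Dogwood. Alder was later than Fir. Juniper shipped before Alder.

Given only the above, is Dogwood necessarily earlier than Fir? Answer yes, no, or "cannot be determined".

Tracing the constraints gives Fir → Alder → Dogwood, so Fir must come before Dogwood.
That means Dogwood cannot be before Fir.

no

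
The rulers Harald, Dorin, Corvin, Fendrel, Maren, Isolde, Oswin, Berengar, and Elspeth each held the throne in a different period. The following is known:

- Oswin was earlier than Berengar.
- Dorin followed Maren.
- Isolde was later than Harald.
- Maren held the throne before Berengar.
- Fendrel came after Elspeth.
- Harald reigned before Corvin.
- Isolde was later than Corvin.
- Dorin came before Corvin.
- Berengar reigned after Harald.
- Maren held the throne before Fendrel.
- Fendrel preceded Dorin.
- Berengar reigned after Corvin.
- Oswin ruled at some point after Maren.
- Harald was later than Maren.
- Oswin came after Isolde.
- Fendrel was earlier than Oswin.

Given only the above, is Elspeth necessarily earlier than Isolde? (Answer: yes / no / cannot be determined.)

Chain the constraints: Elspeth → Fendrel → Dorin → Corvin → Isolde. Each link is directly stated, so Elspeth comes before Isolde.

yes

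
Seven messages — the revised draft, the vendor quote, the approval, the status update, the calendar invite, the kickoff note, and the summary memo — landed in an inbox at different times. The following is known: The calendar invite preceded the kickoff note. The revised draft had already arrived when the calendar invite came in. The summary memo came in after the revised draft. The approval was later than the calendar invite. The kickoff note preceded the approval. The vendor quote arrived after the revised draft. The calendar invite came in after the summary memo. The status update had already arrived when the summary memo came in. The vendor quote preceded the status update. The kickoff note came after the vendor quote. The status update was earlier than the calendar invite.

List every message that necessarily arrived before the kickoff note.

Directly stated before the kickoff note: the calendar invite and the vendor quote.
The revised draft reaches the kickoff note via the revised draft → the calendar invite → the kickoff note.
The status update reaches the kickoff note via the status update → the calendar invite → the kickoff note.
The summary memo reaches the kickoff note via the summary memo → the calendar invite → the kickoff note.
No chain forces the approval ahead of the kickoff note.

the calendar invite, the revised draft, the status update, the summary memo, the vendor quote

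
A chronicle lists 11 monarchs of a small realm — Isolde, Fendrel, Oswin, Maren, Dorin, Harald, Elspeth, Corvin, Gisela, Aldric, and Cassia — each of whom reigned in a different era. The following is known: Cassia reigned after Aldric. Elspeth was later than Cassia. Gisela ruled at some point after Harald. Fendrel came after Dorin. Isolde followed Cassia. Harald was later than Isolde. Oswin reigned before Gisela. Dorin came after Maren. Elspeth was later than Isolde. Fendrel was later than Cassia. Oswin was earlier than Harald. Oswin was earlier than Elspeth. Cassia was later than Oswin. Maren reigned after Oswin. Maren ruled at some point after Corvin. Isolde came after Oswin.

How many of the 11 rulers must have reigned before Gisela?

5

Directly stated before Gisela: Harald and Oswin.
Aldric reaches Gisela via Aldric → Cassia → Isolde → Harald → Gisela.
Cassia reaches Gisela via Cassia → Isolde → Harald → Gisela.
Isolde reaches Gisela via Isolde → Harald → Gisela.
That's Aldric, Cassia, Harald, Isolde, and Oswin — 5 in all.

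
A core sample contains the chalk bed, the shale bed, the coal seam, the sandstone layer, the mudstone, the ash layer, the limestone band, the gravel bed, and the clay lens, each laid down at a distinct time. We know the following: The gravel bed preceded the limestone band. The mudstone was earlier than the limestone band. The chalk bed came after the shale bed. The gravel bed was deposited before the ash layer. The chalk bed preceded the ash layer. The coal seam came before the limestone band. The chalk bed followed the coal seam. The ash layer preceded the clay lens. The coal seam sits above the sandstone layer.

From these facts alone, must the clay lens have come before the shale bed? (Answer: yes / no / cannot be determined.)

no

Tracing the constraints gives the shale bed → the chalk bed → the ash layer → the clay lens, so the shale bed must come before the clay lens.
That means the clay lens cannot be before the shale bed.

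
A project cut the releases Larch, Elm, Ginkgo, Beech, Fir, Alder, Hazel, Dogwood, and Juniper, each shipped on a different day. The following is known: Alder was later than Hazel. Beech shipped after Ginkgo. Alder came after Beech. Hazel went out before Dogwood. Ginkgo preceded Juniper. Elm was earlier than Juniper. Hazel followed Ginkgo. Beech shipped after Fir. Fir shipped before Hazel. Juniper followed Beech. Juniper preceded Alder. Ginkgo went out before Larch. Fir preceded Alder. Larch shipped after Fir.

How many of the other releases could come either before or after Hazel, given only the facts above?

4

Forced before Hazel: Fir and Ginkgo; forced after Hazel: Alder and Dogwood.
That leaves Beech, Elm, Juniper, and Larch with no forced order relative to Hazel — 4.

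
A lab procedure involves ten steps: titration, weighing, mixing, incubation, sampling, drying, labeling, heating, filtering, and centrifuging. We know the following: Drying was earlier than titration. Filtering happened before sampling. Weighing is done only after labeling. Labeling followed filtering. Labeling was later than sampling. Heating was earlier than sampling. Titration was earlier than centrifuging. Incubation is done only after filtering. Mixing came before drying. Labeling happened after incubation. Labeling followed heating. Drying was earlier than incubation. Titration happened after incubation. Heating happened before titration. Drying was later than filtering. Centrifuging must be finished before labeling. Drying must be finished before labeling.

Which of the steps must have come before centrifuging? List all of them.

drying, filtering, heating, incubation, mixing, titration

Directly stated before centrifuging: titration.
Drying reaches centrifuging via drying → titration → centrifuging.
Filtering reaches centrifuging via filtering → incubation → titration → centrifuging.
Heating reaches centrifuging via heating → titration → centrifuging.
Likewise incubation and mixing each reach centrifuging by chaining the stated constraints.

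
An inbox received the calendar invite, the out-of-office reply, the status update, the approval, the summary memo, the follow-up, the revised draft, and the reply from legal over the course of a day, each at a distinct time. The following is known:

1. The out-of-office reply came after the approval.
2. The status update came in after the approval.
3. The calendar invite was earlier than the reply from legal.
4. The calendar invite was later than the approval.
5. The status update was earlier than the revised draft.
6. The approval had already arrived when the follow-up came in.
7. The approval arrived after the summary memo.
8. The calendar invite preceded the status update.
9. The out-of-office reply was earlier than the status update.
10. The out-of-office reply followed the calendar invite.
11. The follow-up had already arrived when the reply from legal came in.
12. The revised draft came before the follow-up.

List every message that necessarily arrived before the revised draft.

the approval, the calendar invite, the out-of-office reply, the status update, the summary memo

Directly stated before the revised draft: the status update.
The approval reaches the revised draft via the approval → the status update → the revised draft.
The calendar invite reaches the revised draft via the calendar invite → the status update → the revised draft.
The out-of-office reply reaches the revised draft via the out-of-office reply → the status update → the revised draft.
Likewise the summary memo reaches the revised draft by chaining the stated constraints.
No chain forces the reply from legal (or any of the others) ahead of the revised draft.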